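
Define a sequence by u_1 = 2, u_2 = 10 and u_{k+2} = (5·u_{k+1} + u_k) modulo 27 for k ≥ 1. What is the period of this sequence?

Computing terms: u_1 = 2,  u_2 = 10,  u_3 = 25,  u_4 = 0,  u_5 = 25,  u_6 = 17,  u_7 = 2,  u_8 = 0,  u_9 = 2,  u_{10} = 10.
Since (u_9, u_{10}) = (u_1, u_2) = (2, 10) (two consecutive terms determine the rest), the sequence is periodic with period 8.

8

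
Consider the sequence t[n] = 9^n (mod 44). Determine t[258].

25

We have t[1] = 9; t[2] = 37; t[3] = 25; t[4] = 5; t[5] = 1; t[6] = 9.
Since t[6] = t[1] = 9, the sequence is periodic with period 5.
So t[258] = t[1 + ((258-1) mod 5)] = t[3] = 25.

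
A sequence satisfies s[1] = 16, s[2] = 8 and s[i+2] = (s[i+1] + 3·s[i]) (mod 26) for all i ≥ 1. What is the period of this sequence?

12

s[1] = 16,  s[2] = 8,  s[3] = 4,  s[4] = 2,  s[5] = 14,  s[6] = 20,  s[7] = 10,  s[8] = 18,  s[9] = 22,  s[10] = 24,  s[11] = 12,  s[12] = 6,  s[13] = 16,  s[14] = 8.
Since (s[13], s[14]) = (s[1], s[2]) = (16, 8) (two consecutive terms determine the rest), the sequence is periodic with period 12.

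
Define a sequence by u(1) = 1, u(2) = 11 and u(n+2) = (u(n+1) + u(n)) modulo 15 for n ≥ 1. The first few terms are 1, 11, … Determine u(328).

Listing terms: u(1) = 1,  u(2) = 11,  u(3) = 12,  u(4) = 8,  u(5) = 5,  u(6) = 13,  u(7) = 3,  u(8) = 1,  u(9) = 4,  u(10) = 5,  u(11) = 9,  u(12) = 14,  u(13) = 8,  u(14) = 7,  u(15) = 0,  u(16) = 7,  u(17) = 7,  u(18) = 14,  u(19) = 6,  u(20) = 5,  u(21) = 11,  u(22) = 1,  u(23) = 12,  u(24) = 13,  u(25) = 10,  u(26) = 8,  u(27) = 3,  u(28) = 11,  u(29) = 14,  u(30) = 10,  u(31) = 9,  u(32) = 4,  u(33) = 13,  u(34) = 2,  u(35) = 0,  u(36) = 2,  u(37) = 2,  u(38) = 4,  u(39) = 6,  u(40) = 10,  u(41) = 1,  u(42) = 11.
The sequence repeats with period 40.
(328 - 1) mod 40 = 7, so u(328) = u(8) = 1.

1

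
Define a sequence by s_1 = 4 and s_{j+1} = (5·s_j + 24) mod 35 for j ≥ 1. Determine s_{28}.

Listing terms: s_1 = 4; s_2 = 9; s_3 = 34; s_4 = 19; s_5 = 14; s_6 = 24; s_7 = 4.
The sequence repeats with period 6.
(28 - 1) mod 6 = 3, so s_{28} = s_4 = 19.

19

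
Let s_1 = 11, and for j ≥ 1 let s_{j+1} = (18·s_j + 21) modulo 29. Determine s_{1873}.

23

Computing terms: s_1 = 11; s_2 = 16; s_3 = 19; s_4 = 15; s_5 = 1; s_6 = 10; s_7 = 27; s_8 = 14; s_9 = 12; s_{10} = 5; s_{11} = 24; s_{12} = 18; s_{13} = 26; s_{14} = 25; s_{15} = 7; s_{16} = 2; s_{17} = 28; s_{18} = 3; s_{19} = 17; s_{20} = 8; s_{21} = 20; s_{22} = 4; s_{23} = 6; s_{24} = 13; s_{25} = 23; s_{26} = 0; s_{27} = 21; s_{28} = 22; s_{29} = 11.
The sequence repeats with period 28.
(1873 - 1) mod 28 = 24, so s_{1873} = s_{25} = 23.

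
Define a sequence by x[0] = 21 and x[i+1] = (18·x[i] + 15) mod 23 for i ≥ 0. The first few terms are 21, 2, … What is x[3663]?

Listing terms: x[0] = 21, x[1] = 2, x[2] = 5, x[3] = 13, x[4] = 19, x[5] = 12, x[6] = 1, x[7] = 10, x[8] = 11, x[9] = 6, x[10] = 8, x[11] = 21.
The sequence repeats with period 11.
So x[3663] = x[0 + ((3663-0) mod 11)] = x[0] = 21.

21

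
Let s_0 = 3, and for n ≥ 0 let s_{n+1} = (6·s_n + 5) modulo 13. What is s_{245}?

We have s_0 = 3; s_1 = 10; s_2 = 0; s_3 = 5; s_4 = 9; s_5 = 7; s_6 = 8; s_7 = 1; s_8 = 11; s_9 = 6; s_{10} = 2; s_{11} = 4; s_{12} = 3.
The sequence repeats with period 12.
(245 - 0) mod 12 = 5, so s_{245} = s_5 = 7.

7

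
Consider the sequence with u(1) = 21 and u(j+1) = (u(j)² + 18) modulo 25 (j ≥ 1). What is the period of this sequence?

u(1) = 21, u(2) = 9, u(3) = 24, u(4) = 19, u(5) = 4, u(6) = 9.
Since u(6) = u(2) = 9, the sequence is eventually periodic: after a pre-period of length 1 it cycles with period 4.

4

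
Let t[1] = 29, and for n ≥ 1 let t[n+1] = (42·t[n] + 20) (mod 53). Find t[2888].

19

t[1] = 29, t[2] = 19, t[3] = 23, t[4] = 32, t[5] = 39, t[6] = 15, t[7] = 14, t[8] = 25, t[9] = 10, t[10] = 16, t[11] = 3, t[12] = 40, t[13] = 4, t[14] = 29.
The sequence repeats with period 13.
So t[2888] = t[1 + ((2888-1) mod 13)] = t[2] = 19.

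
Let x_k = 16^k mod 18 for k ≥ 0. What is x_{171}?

Listing terms: x_0 = 1, x_1 = 16, x_2 = 4, x_3 = 10, x_4 = 16.
Since x_4 = x_1 = 16, the sequence is eventually periodic: after a pre-period of length 1 it cycles with period 3.
For k ≥ 1, x_k depends only on (k - 1) mod 3. (171 - 1) mod 3 = 2, so x_{171} = x_3 = 10.

10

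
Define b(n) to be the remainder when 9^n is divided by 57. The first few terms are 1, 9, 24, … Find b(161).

36

b(0) = 1,  b(1) = 9,  b(2) = 24,  b(3) = 45,  b(4) = 6,  b(5) = 54,  b(6) = 30,  b(7) = 42,  b(8) = 36,  b(9) = 39,  b(10) = 9.
Since b(10) = b(1) = 9, the sequence is eventually periodic: after a pre-period of length 1 it cycles with period 9.
For n ≥ 1, b(n) depends only on (n - 1) mod 9. (161 - 1) mod 9 = 7, so b(161) = b(8) = 36.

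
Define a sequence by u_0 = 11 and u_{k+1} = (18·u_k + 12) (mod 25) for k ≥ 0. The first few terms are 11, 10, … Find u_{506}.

17

Listing terms: u_0 = 11, u_1 = 10, u_2 = 17, u_3 = 18, u_4 = 11.
The sequence repeats with period 4.
So u_{506} = u_{0 + ((506-0) mod 4)} = u_2 = 17.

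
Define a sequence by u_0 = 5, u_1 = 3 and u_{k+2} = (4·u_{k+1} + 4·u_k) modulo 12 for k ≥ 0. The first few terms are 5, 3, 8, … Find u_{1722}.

u_0 = 5; u_1 = 3; u_2 = 8; u_3 = 8; u_4 = 4; u_5 = 0; u_6 = 4; u_7 = 4; u_8 = 8; u_9 = 0; u_{10} = 8; u_{11} = 8.
Since (u_{10}, u_{11}) = (u_2, u_3) = (8, 8) (two consecutive terms determine the rest), the sequence is eventually periodic: after a pre-period of length 2 it cycles with period 8.
For k ≥ 2, u_k depends only on (k - 2) mod 8. (1722 - 2) mod 8 = 0, so u_{1722} = u_2 = 8.

8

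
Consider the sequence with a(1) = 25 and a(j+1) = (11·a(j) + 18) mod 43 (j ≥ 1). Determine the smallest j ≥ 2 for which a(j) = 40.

Listing terms: a(1) = 25, a(2) = 35, a(3) = 16, a(4) = 22, a(5) = 2, a(6) = 40, a(7) = 28, a(8) = 25.
Since a(8) = a(1) = 25, the sequence is periodic with period 7.
The value 40 first appears (with j ≥ 2) at a(6).

6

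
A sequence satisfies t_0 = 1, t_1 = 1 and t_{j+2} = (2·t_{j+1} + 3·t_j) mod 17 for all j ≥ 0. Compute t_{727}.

5

t_0 = 1,  t_1 = 1,  t_2 = 5,  t_3 = 13,  t_4 = 7,  t_5 = 2,  t_6 = 8,  t_7 = 5,  t_8 = 0,  t_9 = 15,  t_{10} = 13,  t_{11} = 3,  t_{12} = 11,  t_{13} = 14,  t_{14} = 10,  t_{15} = 11,  t_{16} = 1,  t_{17} = 1.
The sequence repeats with period 16.
So t_{727} = t_{0 + ((727-0) mod 16)} = t_7 = 5.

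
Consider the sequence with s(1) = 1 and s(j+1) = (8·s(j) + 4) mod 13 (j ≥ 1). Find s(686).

12

Listing terms: s(1) = 1,  s(2) = 12,  s(3) = 9,  s(4) = 11,  s(5) = 1.
The sequence repeats with period 4.
So s(686) = s(1 + ((686-1) mod 4)) = s(2) = 12.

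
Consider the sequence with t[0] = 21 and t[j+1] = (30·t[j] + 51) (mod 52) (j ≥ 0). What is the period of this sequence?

t[0] = 21, t[1] = 5, t[2] = 45, t[3] = 49, t[4] = 13, t[5] = 25, t[6] = 21.
The sequence repeats with period 6.

6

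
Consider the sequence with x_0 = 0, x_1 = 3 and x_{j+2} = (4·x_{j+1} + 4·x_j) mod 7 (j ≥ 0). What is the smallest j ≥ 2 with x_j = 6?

5

x_0 = 0; x_1 = 3; x_2 = 5; x_3 = 4; x_4 = 1; x_5 = 6; x_6 = 0; x_7 = 3.
Since (x_6, x_7) = (x_0, x_1) = (0, 3) (two consecutive terms determine the rest), the sequence is periodic with period 6.
The value 6 first appears (with j ≥ 2) at x_5.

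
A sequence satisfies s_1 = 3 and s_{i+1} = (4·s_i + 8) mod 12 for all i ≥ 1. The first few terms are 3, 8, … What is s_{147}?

s_1 = 3, s_2 = 8, s_3 = 4, s_4 = 0, s_5 = 8.
Since s_5 = s_2 = 8, the sequence is eventually periodic: after a pre-period of length 1 it cycles with period 3.
For i ≥ 2, s_i depends only on (i - 2) mod 3. (147 - 2) mod 3 = 1, so s_{147} = s_3 = 4.

4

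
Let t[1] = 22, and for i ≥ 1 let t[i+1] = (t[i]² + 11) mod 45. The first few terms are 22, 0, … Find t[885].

t[1] = 22,  t[2] = 0,  t[3] = 11,  t[4] = 42,  t[5] = 20,  t[6] = 6,  t[7] = 2,  t[8] = 15,  t[9] = 11.
Since t[9] = t[3] = 11, the sequence is eventually periodic: after a pre-period of length 2 it cycles with period 6.
For i ≥ 3, t[i] depends only on (i - 3) mod 6. (885 - 3) mod 6 = 0, so t[885] = t[3] = 11.

11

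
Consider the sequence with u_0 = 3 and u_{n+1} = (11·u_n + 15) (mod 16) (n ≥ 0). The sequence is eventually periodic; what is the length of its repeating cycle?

u_0 = 3; u_1 = 0; u_2 = 15; u_3 = 4; u_4 = 11; u_5 = 8; u_6 = 7; u_7 = 12; u_8 = 3.
The sequence repeats with period 8.

8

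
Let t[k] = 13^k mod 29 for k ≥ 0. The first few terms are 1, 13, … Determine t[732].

25

We have t[0] = 1, t[1] = 13, t[2] = 24, t[3] = 22, t[4] = 25, t[5] = 6, t[6] = 20, t[7] = 28, t[8] = 16, t[9] = 5, t[10] = 7, t[11] = 4, t[12] = 23, t[13] = 9, t[14] = 1.
Since t[14] = t[0] = 1, the sequence is periodic with period 14.
(732 - 0) mod 14 = 4, so t[732] = t[4] = 25.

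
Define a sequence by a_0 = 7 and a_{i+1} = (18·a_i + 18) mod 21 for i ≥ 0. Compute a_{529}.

a_0 = 7, a_1 = 18, a_2 = 6, a_3 = 0, a_4 = 18.
Since a_4 = a_1 = 18, the sequence is eventually periodic: after a pre-period of length 1 it cycles with period 3.
For i ≥ 1, a_i depends only on (i - 1) mod 3. (529 - 1) mod 3 = 0, so a_{529} = a_1 = 18.

18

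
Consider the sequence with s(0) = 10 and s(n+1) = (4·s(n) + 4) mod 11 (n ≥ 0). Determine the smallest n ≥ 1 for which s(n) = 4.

Computing terms: s(0) = 10; s(1) = 0; s(2) = 4; s(3) = 9; s(4) = 7; s(5) = 10.
The sequence repeats with period 5.
The value 4 first appears (with n ≥ 1) at s(2).

2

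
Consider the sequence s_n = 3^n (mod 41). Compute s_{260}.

Computing terms: s_0 = 1; s_1 = 3; s_2 = 9; s_3 = 27; s_4 = 40; s_5 = 38; s_6 = 32; s_7 = 14; s_8 = 1.
Since s_8 = s_0 = 1, the sequence is periodic with period 8.
(260 - 0) mod 8 = 4, so s_{260} = s_4 = 40.

40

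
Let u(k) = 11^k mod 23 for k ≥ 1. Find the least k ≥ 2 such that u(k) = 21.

21

u(1) = 11, u(2) = 6, u(3) = 20, u(4) = 13, u(5) = 5, u(6) = 9, u(7) = 7, u(8) = 8, u(9) = 19, u(10) = 2, u(11) = 22, u(12) = 12, u(13) = 17, u(14) = 3, u(15) = 10, u(16) = 18, u(17) = 14, u(18) = 16, u(19) = 15, u(20) = 4, u(21) = 21, u(22) = 1, u(23) = 11.
The sequence repeats with period 22.
The value 21 first appears (with k ≥ 2) at u(21).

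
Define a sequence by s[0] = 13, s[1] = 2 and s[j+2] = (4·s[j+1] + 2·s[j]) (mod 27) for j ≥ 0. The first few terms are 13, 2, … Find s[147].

5

We have s[0] = 13, s[1] = 2, s[2] = 7, s[3] = 5, s[4] = 7, s[5] = 11, s[6] = 4, s[7] = 11, s[8] = 25, s[9] = 14, s[10] = 25, s[11] = 20, s[12] = 22, s[13] = 20, s[14] = 16, s[15] = 23, s[16] = 16, s[17] = 2, s[18] = 13, s[19] = 2.
Since (s[18], s[19]) = (s[0], s[1]) = (13, 2) (two consecutive terms determine the rest), the sequence is periodic with period 18.
So s[147] = s[0 + ((147-0) mod 18)] = s[3] = 5.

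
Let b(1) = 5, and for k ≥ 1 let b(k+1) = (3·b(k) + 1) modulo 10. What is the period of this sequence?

4

Computing terms: b(1) = 5; b(2) = 6; b(3) = 9; b(4) = 8; b(5) = 5.
The sequence repeats with period 4.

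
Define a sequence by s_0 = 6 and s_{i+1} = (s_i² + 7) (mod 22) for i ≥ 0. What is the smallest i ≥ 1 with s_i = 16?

6

Listing terms: s_0 = 6; s_1 = 21; s_2 = 8; s_3 = 5; s_4 = 10; s_5 = 19; s_6 = 16; s_7 = 21.
Since s_7 = s_1 = 21, the sequence is eventually periodic: after a pre-period of length 1 it cycles with period 6.
The value 16 first appears (with i ≥ 1) at s_6.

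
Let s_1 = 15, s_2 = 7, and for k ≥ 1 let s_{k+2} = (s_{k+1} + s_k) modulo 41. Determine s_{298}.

31

Computing terms: s_1 = 15,  s_2 = 7,  s_3 = 22,  s_4 = 29,  s_5 = 10,  s_6 = 39,  s_7 = 8,  s_8 = 6,  s_9 = 14,  s_{10} = 20,  s_{11} = 34,  s_{12} = 13,  s_{13} = 6,  s_{14} = 19,  s_{15} = 25,  s_{16} = 3,  s_{17} = 28,  s_{18} = 31,  s_{19} = 18,  s_{20} = 8,  s_{21} = 26,  s_{22} = 34,  s_{23} = 19,  s_{24} = 12,  s_{25} = 31,  s_{26} = 2,  s_{27} = 33,  s_{28} = 35,  s_{29} = 27,  s_{30} = 21,  s_{31} = 7,  s_{32} = 28,  s_{33} = 35,  s_{34} = 22,  s_{35} = 16,  s_{36} = 38,  s_{37} = 13,  s_{38} = 10,  s_{39} = 23,  s_{40} = 33,  s_{41} = 15,  s_{42} = 7.
The sequence repeats with period 40.
(298 - 1) mod 40 = 17, so s_{298} = s_{18} = 31.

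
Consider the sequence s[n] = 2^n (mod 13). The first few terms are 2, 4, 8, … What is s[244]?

3

Computing terms: s[1] = 2; s[2] = 4; s[3] = 8; s[4] = 3; s[5] = 6; s[6] = 12; s[7] = 11; s[8] = 9; s[9] = 5; s[10] = 10; s[11] = 7; s[12] = 1; s[13] = 2.
Since s[13] = s[1] = 2, the sequence is periodic with period 12.
(244 - 1) mod 12 = 3, so s[244] = s[4] = 3.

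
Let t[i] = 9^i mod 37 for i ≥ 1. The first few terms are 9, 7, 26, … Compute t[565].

Listing terms: t[1] = 9, t[2] = 7, t[3] = 26, t[4] = 12, t[5] = 34, t[6] = 10, t[7] = 16, t[8] = 33, t[9] = 1, t[10] = 9.
The sequence repeats with period 9.
(565 - 1) mod 9 = 6, so t[565] = t[7] = 16.

16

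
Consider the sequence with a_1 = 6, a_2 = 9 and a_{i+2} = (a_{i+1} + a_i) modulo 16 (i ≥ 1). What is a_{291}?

15

Listing terms: a_1 = 6,  a_2 = 9,  a_3 = 15,  a_4 = 8,  a_5 = 7,  a_6 = 15,  a_7 = 6,  a_8 = 5,  a_9 = 11,  a_{10} = 0,  a_{11} = 11,  a_{12} = 11,  a_{13} = 6,  a_{14} = 1,  a_{15} = 7,  a_{16} = 8,  a_{17} = 15,  a_{18} = 7,  a_{19} = 6,  a_{20} = 13,  a_{21} = 3,  a_{22} = 0,  a_{23} = 3,  a_{24} = 3,  a_{25} = 6,  a_{26} = 9.
The sequence repeats with period 24.
(291 - 1) mod 24 = 2, so a_{291} = a_3 = 15.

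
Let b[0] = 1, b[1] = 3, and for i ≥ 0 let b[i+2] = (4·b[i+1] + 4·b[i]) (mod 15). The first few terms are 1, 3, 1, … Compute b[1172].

11

Listing terms: b[0] = 1, b[1] = 3, b[2] = 1, b[3] = 1, b[4] = 8, b[5] = 6, b[6] = 11, b[7] = 8, b[8] = 1, b[9] = 6, b[10] = 13, b[11] = 1, b[12] = 11, b[13] = 3, b[14] = 11, b[15] = 11, b[16] = 13, b[17] = 6, b[18] = 1, b[19] = 13, b[20] = 11, b[21] = 6, b[22] = 8, b[23] = 11, b[24] = 1, b[25] = 3.
The sequence repeats with period 24.
So b[1172] = b[0 + ((1172-0) mod 24)] = b[20] = 11.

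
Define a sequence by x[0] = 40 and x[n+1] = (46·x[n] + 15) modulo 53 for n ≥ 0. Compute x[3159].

Computing terms: x[0] = 40,  x[1] = 0,  x[2] = 15,  x[3] = 16,  x[4] = 9,  x[5] = 5,  x[6] = 33,  x[7] = 49,  x[8] = 43,  x[9] = 32,  x[10] = 3,  x[11] = 47,  x[12] = 4,  x[13] = 40.
The sequence repeats with period 13.
So x[3159] = x[0 + ((3159-0) mod 13)] = x[0] = 40.

40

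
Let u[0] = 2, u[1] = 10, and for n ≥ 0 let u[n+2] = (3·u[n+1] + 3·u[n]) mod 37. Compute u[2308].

We have u[0] = 2,  u[1] = 10,  u[2] = 36,  u[3] = 27,  u[4] = 4,  u[5] = 19,  u[6] = 32,  u[7] = 5,  u[8] = 0,  u[9] = 15,  u[10] = 8,  u[11] = 32,  u[12] = 9,  u[13] = 12,  u[14] = 26,  u[15] = 3,  u[16] = 13,  u[17] = 11,  u[18] = 35,  u[19] = 27,  u[20] = 1,  u[21] = 10,  u[22] = 33,  u[23] = 18,  u[24] = 5,  u[25] = 32,  u[26] = 0,  u[27] = 22,  u[28] = 29,  u[29] = 5,  u[30] = 28,  u[31] = 25,  u[32] = 11,  u[33] = 34,  u[34] = 24,  u[35] = 26,  u[36] = 2,  u[37] = 10.
Since (u[36], u[37]) = (u[0], u[1]) = (2, 10) (two consecutive terms determine the rest), the sequence is periodic with period 36.
(2308 - 0) mod 36 = 4, so u[2308] = u[4] = 4.

4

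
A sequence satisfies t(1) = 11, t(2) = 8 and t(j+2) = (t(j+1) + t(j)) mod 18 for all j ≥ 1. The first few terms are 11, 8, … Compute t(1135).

Listing terms: t(1) = 11,  t(2) = 8,  t(3) = 1,  t(4) = 9,  t(5) = 10,  t(6) = 1,  t(7) = 11,  t(8) = 12,  t(9) = 5,  t(10) = 17,  t(11) = 4,  t(12) = 3,  t(13) = 7,  t(14) = 10,  t(15) = 17,  t(16) = 9,  t(17) = 8,  t(18) = 17,  t(19) = 7,  t(20) = 6,  t(21) = 13,  t(22) = 1,  t(23) = 14,  t(24) = 15,  t(25) = 11,  t(26) = 8.
The sequence repeats with period 24.
So t(1135) = t(1 + ((1135-1) mod 24)) = t(7) = 11.

11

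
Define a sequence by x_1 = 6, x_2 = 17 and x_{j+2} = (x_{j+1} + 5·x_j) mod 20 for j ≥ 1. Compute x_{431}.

We have x_1 = 6, x_2 = 17, x_3 = 7, x_4 = 12, x_5 = 7, x_6 = 7, x_7 = 2, x_8 = 17, x_9 = 7.
Since (x_8, x_9) = (x_2, x_3) = (17, 7) (two consecutive terms determine the rest), the sequence is eventually periodic: after a pre-period of length 1 it cycles with period 6.
For j ≥ 2, x_j depends only on (j - 2) mod 6. (431 - 2) mod 6 = 3, so x_{431} = x_5 = 7.

7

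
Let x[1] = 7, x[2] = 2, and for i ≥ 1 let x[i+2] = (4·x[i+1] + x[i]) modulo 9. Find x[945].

Computing terms: x[1] = 7,  x[2] = 2,  x[3] = 6,  x[4] = 8,  x[5] = 2,  x[6] = 7,  x[7] = 3,  x[8] = 1,  x[9] = 7,  x[10] = 2.
Since (x[9], x[10]) = (x[1], x[2]) = (7, 2) (two consecutive terms determine the rest), the sequence is periodic with period 8.
So x[945] = x[1 + ((945-1) mod 8)] = x[1] = 7.

7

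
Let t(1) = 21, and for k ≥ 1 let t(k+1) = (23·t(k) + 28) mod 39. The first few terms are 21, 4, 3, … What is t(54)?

Computing terms: t(1) = 21,  t(2) = 4,  t(3) = 3,  t(4) = 19,  t(5) = 36,  t(6) = 37,  t(7) = 21.
The sequence repeats with period 6.
So t(54) = t(1 + ((54-1) mod 6)) = t(6) = 37.

37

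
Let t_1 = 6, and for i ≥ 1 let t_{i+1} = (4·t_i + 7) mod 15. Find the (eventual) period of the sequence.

t_1 = 6, t_2 = 1, t_3 = 11, t_4 = 6.
Since t_4 = t_1 = 6, the sequence is periodic with period 3.

3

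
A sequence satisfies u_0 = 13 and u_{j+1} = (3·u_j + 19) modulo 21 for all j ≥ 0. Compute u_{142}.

7

We have u_0 = 13, u_1 = 16, u_2 = 4, u_3 = 10, u_4 = 7, u_5 = 19, u_6 = 13.
Since u_6 = u_0 = 13, the sequence is periodic with period 6.
(142 - 0) mod 6 = 4, so u_{142} = u_4 = 7.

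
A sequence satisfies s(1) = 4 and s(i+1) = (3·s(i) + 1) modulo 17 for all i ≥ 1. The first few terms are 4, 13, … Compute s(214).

Computing terms: s(1) = 4, s(2) = 13, s(3) = 6, s(4) = 2, s(5) = 7, s(6) = 5, s(7) = 16, s(8) = 15, s(9) = 12, s(10) = 3, s(11) = 10, s(12) = 14, s(13) = 9, s(14) = 11, s(15) = 0, s(16) = 1, s(17) = 4.
Since s(17) = s(1) = 4, the sequence is periodic with period 16.
(214 - 1) mod 16 = 5, so s(214) = s(6) = 5.

5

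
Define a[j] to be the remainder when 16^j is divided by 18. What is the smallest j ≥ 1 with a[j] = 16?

We have a[0] = 1,  a[1] = 16,  a[2] = 4,  a[3] = 10,  a[4] = 16.
Since a[4] = a[1] = 16, the sequence is eventually periodic: after a pre-period of length 1 it cycles with period 3.
The value 16 first appears (with j ≥ 1) at a[1].

1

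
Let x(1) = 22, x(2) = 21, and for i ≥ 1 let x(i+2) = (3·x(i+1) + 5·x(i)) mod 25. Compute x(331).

Computing terms: x(1) = 22,  x(2) = 21,  x(3) = 23,  x(4) = 24,  x(5) = 12,  x(6) = 6,  x(7) = 3,  x(8) = 14,  x(9) = 7,  x(10) = 16,  x(11) = 8,  x(12) = 4,  x(13) = 2,  x(14) = 1,  x(15) = 13,  x(16) = 19,  x(17) = 22,  x(18) = 11,  x(19) = 18,  x(20) = 9,  x(21) = 17,  x(22) = 21,  x(23) = 23.
Since (x(22), x(23)) = (x(2), x(3)) = (21, 23) (two consecutive terms determine the rest), the sequence is eventually periodic: after a pre-period of length 1 it cycles with period 20.
For i ≥ 2, x(i) depends only on (i - 2) mod 20. (331 - 2) mod 20 = 9, so x(331) = x(11) = 8.

8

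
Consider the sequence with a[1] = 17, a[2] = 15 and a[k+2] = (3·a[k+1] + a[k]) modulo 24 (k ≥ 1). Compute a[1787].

5

Listing terms: a[1] = 17, a[2] = 15, a[3] = 14, a[4] = 9, a[5] = 17, a[6] = 12, a[7] = 5, a[8] = 3, a[9] = 14, a[10] = 21, a[11] = 5, a[12] = 12, a[13] = 17, a[14] = 15.
The sequence repeats with period 12.
So a[1787] = a[1 + ((1787-1) mod 12)] = a[11] = 5.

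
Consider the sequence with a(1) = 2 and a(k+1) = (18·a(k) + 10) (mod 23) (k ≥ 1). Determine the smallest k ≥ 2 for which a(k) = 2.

12

Listing terms: a(1) = 2,  a(2) = 0,  a(3) = 10,  a(4) = 6,  a(5) = 3,  a(6) = 18,  a(7) = 12,  a(8) = 19,  a(9) = 7,  a(10) = 21,  a(11) = 20,  a(12) = 2.
The sequence repeats with period 11.
The value 2 next appears (with k ≥ 2) at a(12).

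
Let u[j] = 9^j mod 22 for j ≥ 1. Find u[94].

5

Listing terms: u[1] = 9, u[2] = 15, u[3] = 3, u[4] = 5, u[5] = 1, u[6] = 9.
The sequence repeats with period 5.
(94 - 1) mod 5 = 3, so u[94] = u[4] = 5.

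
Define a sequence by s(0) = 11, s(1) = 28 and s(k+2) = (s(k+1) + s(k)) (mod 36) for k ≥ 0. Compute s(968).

Listing terms: s(0) = 11, s(1) = 28, s(2) = 3, s(3) = 31, s(4) = 34, s(5) = 29, s(6) = 27, s(7) = 20, s(8) = 11, s(9) = 31, s(10) = 6, s(11) = 1, s(12) = 7, s(13) = 8, s(14) = 15, s(15) = 23, s(16) = 2, s(17) = 25, s(18) = 27, s(19) = 16, s(20) = 7, s(21) = 23, s(22) = 30, s(23) = 17, s(24) = 11, s(25) = 28.
The sequence repeats with period 24.
(968 - 0) mod 24 = 8, so s(968) = s(8) = 11.

11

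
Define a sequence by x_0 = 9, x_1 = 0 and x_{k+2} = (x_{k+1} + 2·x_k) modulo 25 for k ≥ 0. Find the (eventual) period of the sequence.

20

x_0 = 9; x_1 = 0; x_2 = 18; x_3 = 18; x_4 = 4; x_5 = 15; x_6 = 23; x_7 = 3; x_8 = 24; x_9 = 5; x_{10} = 3; x_{11} = 13; x_{12} = 19; x_{13} = 20; x_{14} = 8; x_{15} = 23; x_{16} = 14; x_{17} = 10; x_{18} = 13; x_{19} = 8; x_{20} = 9; x_{21} = 0.
Since (x_{20}, x_{21}) = (x_0, x_1) = (9, 0) (two consecutive terms determine the rest), the sequence is periodic with period 20.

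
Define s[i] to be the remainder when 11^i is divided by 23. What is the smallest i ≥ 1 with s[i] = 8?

s[0] = 1,  s[1] = 11,  s[2] = 6,  s[3] = 20,  s[4] = 13,  s[5] = 5,  s[6] = 9,  s[7] = 7,  s[8] = 8,  s[9] = 19,  s[10] = 2,  s[11] = 22,  s[12] = 12,  s[13] = 17,  s[14] = 3,  s[15] = 10,  s[16] = 18,  s[17] = 14,  s[18] = 16,  s[19] = 15,  s[20] = 4,  s[21] = 21,  s[22] = 1.
The sequence repeats with period 22.
The value 8 first appears (with i ≥ 1) at s[8].

8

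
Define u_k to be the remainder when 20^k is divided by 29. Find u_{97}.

16

u_0 = 1; u_1 = 20; u_2 = 23; u_3 = 25; u_4 = 7; u_5 = 24; u_6 = 16; u_7 = 1.
The sequence repeats with period 7.
(97 - 0) mod 7 = 6, so u_{97} = u_6 = 16.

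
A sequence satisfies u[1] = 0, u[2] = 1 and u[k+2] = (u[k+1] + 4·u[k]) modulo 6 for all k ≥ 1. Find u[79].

Listing terms: u[1] = 0, u[2] = 1, u[3] = 1, u[4] = 5, u[5] = 3, u[6] = 5, u[7] = 5, u[8] = 1, u[9] = 3, u[10] = 1, u[11] = 1.
Since (u[10], u[11]) = (u[2], u[3]) = (1, 1) (two consecutive terms determine the rest), the sequence is eventually periodic: after a pre-period of length 1 it cycles with period 8.
For k ≥ 2, u[k] depends only on (k - 2) mod 8. (79 - 2) mod 8 = 5, so u[79] = u[7] = 5.

5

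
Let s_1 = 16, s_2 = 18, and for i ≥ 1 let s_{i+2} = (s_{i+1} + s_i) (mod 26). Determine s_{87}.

8

Computing terms: s_1 = 16, s_2 = 18, s_3 = 8, s_4 = 0, s_5 = 8, s_6 = 8, s_7 = 16, s_8 = 24, s_9 = 14, s_{10} = 12, s_{11} = 0, s_{12} = 12, s_{13} = 12, s_{14} = 24, s_{15} = 10, s_{16} = 8, s_{17} = 18, s_{18} = 0, s_{19} = 18, s_{20} = 18, s_{21} = 10, s_{22} = 2, s_{23} = 12, s_{24} = 14, s_{25} = 0, s_{26} = 14, s_{27} = 14, s_{28} = 2, s_{29} = 16, s_{30} = 18.
The sequence repeats with period 28.
(87 - 1) mod 28 = 2, so s_{87} = s_3 = 8.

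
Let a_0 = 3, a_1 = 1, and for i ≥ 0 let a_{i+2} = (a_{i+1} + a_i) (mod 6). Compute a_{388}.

3

Listing terms: a_0 = 3,  a_1 = 1,  a_2 = 4,  a_3 = 5,  a_4 = 3,  a_5 = 2,  a_6 = 5,  a_7 = 1,  a_8 = 0,  a_9 = 1,  a_{10} = 1,  a_{11} = 2,  a_{12} = 3,  a_{13} = 5,  a_{14} = 2,  a_{15} = 1,  a_{16} = 3,  a_{17} = 4,  a_{18} = 1,  a_{19} = 5,  a_{20} = 0,  a_{21} = 5,  a_{22} = 5,  a_{23} = 4,  a_{24} = 3,  a_{25} = 1.
Since (a_{24}, a_{25}) = (a_0, a_1) = (3, 1) (two consecutive terms determine the rest), the sequence is periodic with period 24.
So a_{388} = a_{0 + ((388-0) mod 24)} = a_4 = 3.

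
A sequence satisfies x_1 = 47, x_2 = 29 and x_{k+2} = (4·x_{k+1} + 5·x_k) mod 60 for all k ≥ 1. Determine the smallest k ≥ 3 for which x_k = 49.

x_1 = 47; x_2 = 29; x_3 = 51; x_4 = 49; x_5 = 31; x_6 = 9; x_7 = 11; x_8 = 29; x_9 = 51.
Since (x_8, x_9) = (x_2, x_3) = (29, 51) (two consecutive terms determine the rest), the sequence is eventually periodic: after a pre-period of length 1 it cycles with period 6.
The value 49 first appears (with k ≥ 3) at x_4.

4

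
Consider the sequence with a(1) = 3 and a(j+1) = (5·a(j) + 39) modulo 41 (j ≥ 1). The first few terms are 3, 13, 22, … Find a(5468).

30

Listing terms: a(1) = 3; a(2) = 13; a(3) = 22; a(4) = 26; a(5) = 5; a(6) = 23; a(7) = 31; a(8) = 30; a(9) = 25; a(10) = 0; a(11) = 39; a(12) = 29; a(13) = 20; a(14) = 16; a(15) = 37; a(16) = 19; a(17) = 11; a(18) = 12; a(19) = 17; a(20) = 1; a(21) = 3.
Since a(21) = a(1) = 3, the sequence is periodic with period 20.
(5468 - 1) mod 20 = 7, so a(5468) = a(8) = 30.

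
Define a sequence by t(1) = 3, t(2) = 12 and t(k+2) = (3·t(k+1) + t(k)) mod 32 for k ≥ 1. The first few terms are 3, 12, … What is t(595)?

Computing terms: t(1) = 3,  t(2) = 12,  t(3) = 7,  t(4) = 1,  t(5) = 10,  t(6) = 31,  t(7) = 7,  t(8) = 20,  t(9) = 3,  t(10) = 29,  t(11) = 26,  t(12) = 11,  t(13) = 27,  t(14) = 28,  t(15) = 15,  t(16) = 9,  t(17) = 10,  t(18) = 7,  t(19) = 31,  t(20) = 4,  t(21) = 11,  t(22) = 5,  t(23) = 26,  t(24) = 19,  t(25) = 19,  t(26) = 12,  t(27) = 23,  t(28) = 17,  t(29) = 10,  t(30) = 15,  t(31) = 23,  t(32) = 20,  t(33) = 19,  t(34) = 13,  t(35) = 26,  t(36) = 27,  t(37) = 11,  t(38) = 28,  t(39) = 31,  t(40) = 25,  t(41) = 10,  t(42) = 23,  t(43) = 15,  t(44) = 4,  t(45) = 27,  t(46) = 21,  t(47) = 26,  t(48) = 3,  t(49) = 3,  t(50) = 12.
The sequence repeats with period 48.
(595 - 1) mod 48 = 18, so t(595) = t(19) = 31.

31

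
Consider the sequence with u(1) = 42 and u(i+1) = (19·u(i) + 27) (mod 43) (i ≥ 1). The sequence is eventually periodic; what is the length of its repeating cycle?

Listing terms: u(1) = 42,  u(2) = 8,  u(3) = 7,  u(4) = 31,  u(5) = 14,  u(6) = 35,  u(7) = 4,  u(8) = 17,  u(9) = 6,  u(10) = 12,  u(11) = 40,  u(12) = 13,  u(13) = 16,  u(14) = 30,  u(15) = 38,  u(16) = 18,  u(17) = 25,  u(18) = 29,  u(19) = 19,  u(20) = 1,  u(21) = 3,  u(22) = 41,  u(23) = 32,  u(24) = 33,  u(25) = 9,  u(26) = 26,  u(27) = 5,  u(28) = 36,  u(29) = 23,  u(30) = 34,  u(31) = 28,  u(32) = 0,  u(33) = 27,  u(34) = 24,  u(35) = 10,  u(36) = 2,  u(37) = 22,  u(38) = 15,  u(39) = 11,  u(40) = 21,  u(41) = 39,  u(42) = 37,  u(43) = 42.
The sequence repeats with period 42.

42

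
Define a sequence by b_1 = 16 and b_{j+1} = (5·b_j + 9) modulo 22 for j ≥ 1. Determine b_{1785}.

8

b_1 = 16,  b_2 = 1,  b_3 = 14,  b_4 = 13,  b_5 = 8,  b_6 = 5,  b_7 = 12,  b_8 = 3,  b_9 = 2,  b_{10} = 19,  b_{11} = 16.
Since b_{11} = b_1 = 16, the sequence is periodic with period 10.
So b_{1785} = b_{1 + ((1785-1) mod 10)} = b_5 = 8.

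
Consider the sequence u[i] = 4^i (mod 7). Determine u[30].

Listing terms: u[0] = 1,  u[1] = 4,  u[2] = 2,  u[3] = 1.
Since u[3] = u[0] = 1, the sequence is periodic with period 3.
(30 - 0) mod 3 = 0, so u[30] = u[0] = 1.

1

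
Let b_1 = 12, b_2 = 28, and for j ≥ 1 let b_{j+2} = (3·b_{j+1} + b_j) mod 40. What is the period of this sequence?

b_1 = 12; b_2 = 28; b_3 = 16; b_4 = 36; b_5 = 4; b_6 = 8; b_7 = 28; b_8 = 12; b_9 = 24; b_{10} = 4; b_{11} = 36; b_{12} = 32; b_{13} = 12; b_{14} = 28.
Since (b_{13}, b_{14}) = (b_1, b_2) = (12, 28) (two consecutive terms determine the rest), the sequence is periodic with period 12.

12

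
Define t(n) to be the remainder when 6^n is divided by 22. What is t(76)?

t(1) = 6, t(2) = 14, t(3) = 18, t(4) = 20, t(5) = 10, t(6) = 16, t(7) = 8, t(8) = 4, t(9) = 2, t(10) = 12, t(11) = 6.
Since t(11) = t(1) = 6, the sequence is periodic with period 10.
(76 - 1) mod 10 = 5, so t(76) = t(6) = 16.

16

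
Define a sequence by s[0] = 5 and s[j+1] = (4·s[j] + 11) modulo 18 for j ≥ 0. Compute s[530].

3

Computing terms: s[0] = 5; s[1] = 13; s[2] = 9; s[3] = 11; s[4] = 1; s[5] = 15; s[6] = 17; s[7] = 7; s[8] = 3; s[9] = 5.
The sequence repeats with period 9.
(530 - 0) mod 9 = 8, so s[530] = s[8] = 3.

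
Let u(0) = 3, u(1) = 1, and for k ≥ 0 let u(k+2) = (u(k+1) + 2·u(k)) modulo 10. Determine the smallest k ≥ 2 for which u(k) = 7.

Computing terms: u(0) = 3, u(1) = 1, u(2) = 7, u(3) = 9, u(4) = 3, u(5) = 1.
The sequence repeats with period 4.
The value 7 first appears (with k ≥ 2) at u(2).

2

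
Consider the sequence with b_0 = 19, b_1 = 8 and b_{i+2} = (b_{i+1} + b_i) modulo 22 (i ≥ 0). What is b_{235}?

20

b_0 = 19; b_1 = 8; b_2 = 5; b_3 = 13; b_4 = 18; b_5 = 9; b_6 = 5; b_7 = 14; b_8 = 19; b_9 = 11; b_{10} = 8; b_{11} = 19; b_{12} = 5; b_{13} = 2; b_{14} = 7; b_{15} = 9; b_{16} = 16; b_{17} = 3; b_{18} = 19; b_{19} = 0; b_{20} = 19; b_{21} = 19; b_{22} = 16; b_{23} = 13; b_{24} = 7; b_{25} = 20; b_{26} = 5; b_{27} = 3; b_{28} = 8; b_{29} = 11; b_{30} = 19; b_{31} = 8.
Since (b_{30}, b_{31}) = (b_0, b_1) = (19, 8) (two consecutive terms determine the rest), the sequence is periodic with period 30.
(235 - 0) mod 30 = 25, so b_{235} = b_{25} = 20.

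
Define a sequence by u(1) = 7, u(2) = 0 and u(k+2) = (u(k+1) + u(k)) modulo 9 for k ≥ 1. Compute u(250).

3

u(1) = 7; u(2) = 0; u(3) = 7; u(4) = 7; u(5) = 5; u(6) = 3; u(7) = 8; u(8) = 2; u(9) = 1; u(10) = 3; u(11) = 4; u(12) = 7; u(13) = 2; u(14) = 0; u(15) = 2; u(16) = 2; u(17) = 4; u(18) = 6; u(19) = 1; u(20) = 7; u(21) = 8; u(22) = 6; u(23) = 5; u(24) = 2; u(25) = 7; u(26) = 0.
Since (u(25), u(26)) = (u(1), u(2)) = (7, 0) (two consecutive terms determine the rest), the sequence is periodic with period 24.
So u(250) = u(1 + ((250-1) mod 24)) = u(10) = 3.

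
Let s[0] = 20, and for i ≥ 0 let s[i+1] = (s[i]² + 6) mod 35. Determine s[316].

6

s[0] = 20, s[1] = 21, s[2] = 27, s[3] = 0, s[4] = 6, s[5] = 7, s[6] = 20.
The sequence repeats with period 6.
So s[316] = s[0 + ((316-0) mod 6)] = s[4] = 6.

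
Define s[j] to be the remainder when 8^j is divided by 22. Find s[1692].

20

Computing terms: s[1] = 8,  s[2] = 20,  s[3] = 6,  s[4] = 4,  s[5] = 10,  s[6] = 14,  s[7] = 2,  s[8] = 16,  s[9] = 18,  s[10] = 12,  s[11] = 8.
The sequence repeats with period 10.
(1692 - 1) mod 10 = 1, so s[1692] = s[2] = 20.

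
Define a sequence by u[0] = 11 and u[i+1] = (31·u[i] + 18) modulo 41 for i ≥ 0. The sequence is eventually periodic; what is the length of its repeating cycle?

10

Computing terms: u[0] = 11; u[1] = 31; u[2] = 36; u[3] = 27; u[4] = 35; u[5] = 37; u[6] = 17; u[7] = 12; u[8] = 21; u[9] = 13; u[10] = 11.
The sequence repeats with period 10.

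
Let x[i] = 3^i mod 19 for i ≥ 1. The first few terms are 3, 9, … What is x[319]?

14

Computing terms: x[1] = 3,  x[2] = 9,  x[3] = 8,  x[4] = 5,  x[5] = 15,  x[6] = 7,  x[7] = 2,  x[8] = 6,  x[9] = 18,  x[10] = 16,  x[11] = 10,  x[12] = 11,  x[13] = 14,  x[14] = 4,  x[15] = 12,  x[16] = 17,  x[17] = 13,  x[18] = 1,  x[19] = 3.
The sequence repeats with period 18.
So x[319] = x[1 + ((319-1) mod 18)] = x[13] = 14.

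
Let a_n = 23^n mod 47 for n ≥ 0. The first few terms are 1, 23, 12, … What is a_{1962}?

Listing terms: a_0 = 1, a_1 = 23, a_2 = 12, a_3 = 41, a_4 = 3, a_5 = 22, a_6 = 36, a_7 = 29, a_8 = 9, a_9 = 19, a_{10} = 14, a_{11} = 40, a_{12} = 27, a_{13} = 10, a_{14} = 42, a_{15} = 26, a_{16} = 34, a_{17} = 30, a_{18} = 32, a_{19} = 31, a_{20} = 8, a_{21} = 43, a_{22} = 2, a_{23} = 46, a_{24} = 24, a_{25} = 35, a_{26} = 6, a_{27} = 44, a_{28} = 25, a_{29} = 11, a_{30} = 18, a_{31} = 38, a_{32} = 28, a_{33} = 33, a_{34} = 7, a_{35} = 20, a_{36} = 37, a_{37} = 5, a_{38} = 21, a_{39} = 13, a_{40} = 17, a_{41} = 15, a_{42} = 16, a_{43} = 39, a_{44} = 4, a_{45} = 45, a_{46} = 1.
Since a_{46} = a_0 = 1, the sequence is periodic with period 46.
So a_{1962} = a_{0 + ((1962-0) mod 46)} = a_{30} = 18.

18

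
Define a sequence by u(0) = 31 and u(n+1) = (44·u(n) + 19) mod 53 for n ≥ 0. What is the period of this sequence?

13

Computing terms: u(0) = 31; u(1) = 5; u(2) = 27; u(3) = 41; u(4) = 21; u(5) = 42; u(6) = 12; u(7) = 17; u(8) = 25; u(9) = 6; u(10) = 18; u(11) = 16; u(12) = 34; u(13) = 31.
The sequence repeats with period 13.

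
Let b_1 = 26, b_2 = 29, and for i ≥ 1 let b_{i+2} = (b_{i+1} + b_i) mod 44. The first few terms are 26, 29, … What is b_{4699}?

b_1 = 26; b_2 = 29; b_3 = 11; b_4 = 40; b_5 = 7; b_6 = 3; b_7 = 10; b_8 = 13; b_9 = 23; b_{10} = 36; b_{11} = 15; b_{12} = 7; b_{13} = 22; b_{14} = 29; b_{15} = 7; b_{16} = 36; b_{17} = 43; b_{18} = 35; b_{19} = 34; b_{20} = 25; b_{21} = 15; b_{22} = 40; b_{23} = 11; b_{24} = 7; b_{25} = 18; b_{26} = 25; b_{27} = 43; b_{28} = 24; b_{29} = 23; b_{30} = 3; b_{31} = 26; b_{32} = 29.
The sequence repeats with period 30.
(4699 - 1) mod 30 = 18, so b_{4699} = b_{19} = 34.

34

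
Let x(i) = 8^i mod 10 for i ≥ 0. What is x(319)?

Computing terms: x(0) = 1, x(1) = 8, x(2) = 4, x(3) = 2, x(4) = 6, x(5) = 8.
Since x(5) = x(1) = 8, the sequence is eventually periodic: after a pre-period of length 1 it cycles with period 4.
For i ≥ 1, x(i) depends only on (i - 1) mod 4. (319 - 1) mod 4 = 2, so x(319) = x(3) = 2.

2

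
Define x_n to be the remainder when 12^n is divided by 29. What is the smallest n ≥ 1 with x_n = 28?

Listing terms: x_0 = 1; x_1 = 12; x_2 = 28; x_3 = 17; x_4 = 1.
The sequence repeats with period 4.
The value 28 first appears (with n ≥ 1) at x_2.

2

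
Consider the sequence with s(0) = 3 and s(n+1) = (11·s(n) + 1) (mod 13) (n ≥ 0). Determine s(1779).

We have s(0) = 3, s(1) = 8, s(2) = 11, s(3) = 5, s(4) = 4, s(5) = 6, s(6) = 2, s(7) = 10, s(8) = 7, s(9) = 0, s(10) = 1, s(11) = 12, s(12) = 3.
Since s(12) = s(0) = 3, the sequence is periodic with period 12.
(1779 - 0) mod 12 = 3, so s(1779) = s(3) = 5.

5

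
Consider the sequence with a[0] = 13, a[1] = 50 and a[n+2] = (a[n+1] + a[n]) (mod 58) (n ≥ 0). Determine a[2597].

Computing terms: a[0] = 13, a[1] = 50, a[2] = 5, a[3] = 55, a[4] = 2, a[5] = 57, a[6] = 1, a[7] = 0, a[8] = 1, a[9] = 1, a[10] = 2, a[11] = 3, a[12] = 5, a[13] = 8, a[14] = 13, a[15] = 21, a[16] = 34, a[17] = 55, a[18] = 31, a[19] = 28, a[20] = 1, a[21] = 29, a[22] = 30, a[23] = 1, a[24] = 31, a[25] = 32, a[26] = 5, a[27] = 37, a[28] = 42, a[29] = 21, a[30] = 5, a[31] = 26, a[32] = 31, a[33] = 57, a[34] = 30, a[35] = 29, a[36] = 1, a[37] = 30, a[38] = 31, a[39] = 3, a[40] = 34, a[41] = 37, a[42] = 13, a[43] = 50.
The sequence repeats with period 42.
(2597 - 0) mod 42 = 35, so a[2597] = a[35] = 29.

29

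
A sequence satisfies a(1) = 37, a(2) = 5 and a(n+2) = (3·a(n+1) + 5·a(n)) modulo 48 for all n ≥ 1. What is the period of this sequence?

24

We have a(1) = 37, a(2) = 5, a(3) = 8, a(4) = 1, a(5) = 43, a(6) = 38, a(7) = 41, a(8) = 25, a(9) = 40, a(10) = 5, a(11) = 23, a(12) = 46, a(13) = 13, a(14) = 29, a(15) = 8, a(16) = 25, a(17) = 19, a(18) = 38, a(19) = 17, a(20) = 1, a(21) = 40, a(22) = 29, a(23) = 47, a(24) = 46, a(25) = 37, a(26) = 5.
The sequence repeats with period 24.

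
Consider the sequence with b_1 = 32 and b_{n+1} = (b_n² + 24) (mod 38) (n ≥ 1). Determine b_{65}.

12

b_1 = 32,  b_2 = 22,  b_3 = 14,  b_4 = 30,  b_5 = 12,  b_6 = 16,  b_7 = 14.
Since b_7 = b_3 = 14, the sequence is eventually periodic: after a pre-period of length 2 it cycles with period 4.
For n ≥ 3, b_n depends only on (n - 3) mod 4. (65 - 3) mod 4 = 2, so b_{65} = b_5 = 12.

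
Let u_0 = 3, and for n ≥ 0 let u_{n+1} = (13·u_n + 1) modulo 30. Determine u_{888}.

Listing terms: u_0 = 3; u_1 = 10; u_2 = 11; u_3 = 24; u_4 = 13; u_5 = 20; u_6 = 21; u_7 = 4; u_8 = 23; u_9 = 0; u_{10} = 1; u_{11} = 14; u_{12} = 3.
The sequence repeats with period 12.
So u_{888} = u_{0 + ((888-0) mod 12)} = u_0 = 3.

3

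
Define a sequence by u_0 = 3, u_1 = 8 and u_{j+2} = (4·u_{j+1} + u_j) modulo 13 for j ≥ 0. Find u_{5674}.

10

u_0 = 3,  u_1 = 8,  u_2 = 9,  u_3 = 5,  u_4 = 3,  u_5 = 4,  u_6 = 6,  u_7 = 2,  u_8 = 1,  u_9 = 6,  u_{10} = 12,  u_{11} = 2,  u_{12} = 7,  u_{13} = 4,  u_{14} = 10,  u_{15} = 5,  u_{16} = 4,  u_{17} = 8,  u_{18} = 10,  u_{19} = 9,  u_{20} = 7,  u_{21} = 11,  u_{22} = 12,  u_{23} = 7,  u_{24} = 1,  u_{25} = 11,  u_{26} = 6,  u_{27} = 9,  u_{28} = 3,  u_{29} = 8.
The sequence repeats with period 28.
So u_{5674} = u_{0 + ((5674-0) mod 28)} = u_{18} = 10.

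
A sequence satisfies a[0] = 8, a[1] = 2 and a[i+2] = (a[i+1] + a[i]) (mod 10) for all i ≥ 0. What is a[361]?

a[0] = 8,  a[1] = 2,  a[2] = 0,  a[3] = 2,  a[4] = 2,  a[5] = 4,  a[6] = 6,  a[7] = 0,  a[8] = 6,  a[9] = 6,  a[10] = 2,  a[11] = 8,  a[12] = 0,  a[13] = 8,  a[14] = 8,  a[15] = 6,  a[16] = 4,  a[17] = 0,  a[18] = 4,  a[19] = 4,  a[20] = 8,  a[21] = 2.
The sequence repeats with period 20.
(361 - 0) mod 20 = 1, so a[361] = a[1] = 2.

2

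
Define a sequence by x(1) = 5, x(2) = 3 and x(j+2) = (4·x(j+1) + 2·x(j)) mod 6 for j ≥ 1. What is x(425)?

We have x(1) = 5, x(2) = 3, x(3) = 4, x(4) = 4, x(5) = 0, x(6) = 2, x(7) = 2, x(8) = 0, x(9) = 4, x(10) = 4.
Since (x(9), x(10)) = (x(3), x(4)) = (4, 4) (two consecutive terms determine the rest), the sequence is eventually periodic: after a pre-period of length 2 it cycles with period 6.
For j ≥ 3, x(j) depends only on (j - 3) mod 6. (425 - 3) mod 6 = 2, so x(425) = x(5) = 0.

0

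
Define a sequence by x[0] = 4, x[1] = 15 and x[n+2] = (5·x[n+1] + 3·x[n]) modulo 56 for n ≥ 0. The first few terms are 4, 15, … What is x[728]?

31

We have x[0] = 4; x[1] = 15; x[2] = 31; x[3] = 32; x[4] = 29; x[5] = 17; x[6] = 4; x[7] = 15.
Since (x[6], x[7]) = (x[0], x[1]) = (4, 15) (two consecutive terms determine the rest), the sequence is periodic with period 6.
(728 - 0) mod 6 = 2, so x[728] = x[2] = 31.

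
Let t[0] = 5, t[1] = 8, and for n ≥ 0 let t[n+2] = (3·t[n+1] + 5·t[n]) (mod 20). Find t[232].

We have t[0] = 5, t[1] = 8, t[2] = 9, t[3] = 7, t[4] = 6, t[5] = 13, t[6] = 9, t[7] = 12, t[8] = 1, t[9] = 3, t[10] = 14, t[11] = 17, t[12] = 1, t[13] = 8, t[14] = 9.
Since (t[13], t[14]) = (t[1], t[2]) = (8, 9) (two consecutive terms determine the rest), the sequence is eventually periodic: after a pre-period of length 1 it cycles with period 12.
For n ≥ 1, t[n] depends only on (n - 1) mod 12. (232 - 1) mod 12 = 3, so t[232] = t[4] = 6.

6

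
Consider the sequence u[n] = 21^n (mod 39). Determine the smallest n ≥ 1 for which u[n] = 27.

4

We have u[0] = 1, u[1] = 21, u[2] = 12, u[3] = 18, u[4] = 27, u[5] = 21.
Since u[5] = u[1] = 21, the sequence is eventually periodic: after a pre-period of length 1 it cycles with period 4.
The value 27 first appears (with n ≥ 1) at u[4].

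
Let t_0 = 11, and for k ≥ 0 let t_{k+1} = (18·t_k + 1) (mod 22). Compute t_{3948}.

5

Listing terms: t_0 = 11,  t_1 = 1,  t_2 = 19,  t_3 = 13,  t_4 = 15,  t_5 = 7,  t_6 = 17,  t_7 = 21,  t_8 = 5,  t_9 = 3,  t_{10} = 11.
The sequence repeats with period 10.
So t_{3948} = t_{0 + ((3948-0) mod 10)} = t_8 = 5.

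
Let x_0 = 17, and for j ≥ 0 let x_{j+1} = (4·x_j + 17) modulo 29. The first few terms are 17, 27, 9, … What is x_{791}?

x_0 = 17; x_1 = 27; x_2 = 9; x_3 = 24; x_4 = 26; x_5 = 5; x_6 = 8; x_7 = 20; x_8 = 10; x_9 = 28; x_{10} = 13; x_{11} = 11; x_{12} = 3; x_{13} = 0; x_{14} = 17.
The sequence repeats with period 14.
So x_{791} = x_{0 + ((791-0) mod 14)} = x_7 = 20.

20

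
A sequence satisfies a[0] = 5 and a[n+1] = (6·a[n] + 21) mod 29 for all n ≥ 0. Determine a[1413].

7

We have a[0] = 5; a[1] = 22; a[2] = 8; a[3] = 11; a[4] = 0; a[5] = 21; a[6] = 2; a[7] = 4; a[8] = 16; a[9] = 1; a[10] = 27; a[11] = 9; a[12] = 17; a[13] = 7; a[14] = 5.
Since a[14] = a[0] = 5, the sequence is periodic with period 14.
(1413 - 0) mod 14 = 13, so a[1413] = a[13] = 7.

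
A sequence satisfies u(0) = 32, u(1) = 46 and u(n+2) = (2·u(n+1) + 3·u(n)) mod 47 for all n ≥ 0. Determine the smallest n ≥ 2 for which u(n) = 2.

16

Listing terms: u(0) = 32; u(1) = 46; u(2) = 0; u(3) = 44; u(4) = 41; u(5) = 26; u(6) = 34; u(7) = 5; u(8) = 18; u(9) = 4; u(10) = 15; u(11) = 42; u(12) = 35; u(13) = 8; u(14) = 27; u(15) = 31; u(16) = 2; u(17) = 3; u(18) = 12; u(19) = 33; u(20) = 8; u(21) = 21; u(22) = 19; u(23) = 7; u(24) = 24; u(25) = 22; u(26) = 22; u(27) = 16; u(28) = 4; u(29) = 9; u(30) = 30; u(31) = 40; u(32) = 29; u(33) = 37; u(34) = 20; u(35) = 10; u(36) = 33; u(37) = 2; u(38) = 9; u(39) = 24; u(40) = 28; u(41) = 34; u(42) = 11; u(43) = 30; u(44) = 46; u(45) = 41; u(46) = 32; u(47) = 46.
The sequence repeats with period 46.
The value 2 first appears (with n ≥ 2) at u(16).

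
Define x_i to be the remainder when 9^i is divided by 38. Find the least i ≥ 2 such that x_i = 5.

We have x_1 = 9; x_2 = 5; x_3 = 7; x_4 = 25; x_5 = 35; x_6 = 11; x_7 = 23; x_8 = 17; x_9 = 1; x_{10} = 9.
Since x_{10} = x_1 = 9, the sequence is periodic with period 9.
The value 5 first appears (with i ≥ 2) at x_2.

2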